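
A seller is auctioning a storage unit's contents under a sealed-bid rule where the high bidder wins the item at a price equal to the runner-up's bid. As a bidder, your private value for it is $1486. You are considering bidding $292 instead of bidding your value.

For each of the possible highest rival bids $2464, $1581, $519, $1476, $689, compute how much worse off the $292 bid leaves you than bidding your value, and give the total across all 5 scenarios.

The deviation costs you only when the competing bid falls strictly between $292 and $1486; elsewhere both bids give the same outcome.
$2464: outcomes coincide → loss $0.
$1581: outcomes coincide → loss $0.
$519: truthful payoff $967, deviation payoff $0 → loss $967.
$1476: truthful payoff $10, deviation payoff $0 → loss $10.
$689: truthful payoff $797, deviation payoff $0 → loss $797.
Total loss = $967 + $10 + $797 = $1774.

$1774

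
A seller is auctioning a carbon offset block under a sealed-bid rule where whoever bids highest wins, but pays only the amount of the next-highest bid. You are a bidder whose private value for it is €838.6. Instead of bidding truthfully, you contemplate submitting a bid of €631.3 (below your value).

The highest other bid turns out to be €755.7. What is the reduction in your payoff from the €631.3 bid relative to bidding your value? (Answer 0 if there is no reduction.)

€82.9

Bidding your value €838.6: you win (since €838.6 > €755.7) and pay €755.7. Payoff €82.9.
Bidding €631.3: you lose. Payoff €0.
The competing bid €755.7 lies between your shaded bid and your value, so underbidding forfeits an item you could have won at a profitable price.
Loss from deviating = €82.9 − (€0) = €82.9.
Because the price is fixed by the runner-up's bid, deviating from your value can only change a good outcome into a bad one — never the reverse.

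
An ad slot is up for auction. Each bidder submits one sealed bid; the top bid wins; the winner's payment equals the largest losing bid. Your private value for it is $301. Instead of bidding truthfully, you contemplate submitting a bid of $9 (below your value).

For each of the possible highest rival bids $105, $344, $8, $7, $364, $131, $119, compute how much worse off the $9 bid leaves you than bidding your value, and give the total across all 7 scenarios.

$548

The deviation costs you only when the competing bid falls strictly between $9 and $301; elsewhere both bids give the same outcome.
$105: truthful payoff $196, deviation payoff $0 → loss $196.
$344: outcomes coincide → loss $0.
$8: outcomes coincide → loss $0.
$7: outcomes coincide → loss $0.
$364: outcomes coincide → loss $0.
$131: truthful payoff $170, deviation payoff $0 → loss $170.
$119: truthful payoff $182, deviation payoff $0 → loss $182.
Total loss = $196 + $170 + $182 = $548.
In a second-price auction your bid sets only whether you win, not what you pay, so bidding your true value is weakly dominant.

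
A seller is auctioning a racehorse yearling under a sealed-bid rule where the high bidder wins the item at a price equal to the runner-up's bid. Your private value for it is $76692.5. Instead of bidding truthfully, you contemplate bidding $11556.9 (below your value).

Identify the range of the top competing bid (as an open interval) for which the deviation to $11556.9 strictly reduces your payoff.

($11556.9, $76692.5)

If the competing bid is below $11556.9, both bids win at the same price — no difference.
If it is above $76692.5, both bids lose — no difference.
If it lies strictly between $11556.9 and $76692.5, bidding your value wins at a price below your value (positive payoff) while bidding $11556.9 loses (payoff 0).
So the deviation strictly hurts on the open interval ($11556.9, $76692.5).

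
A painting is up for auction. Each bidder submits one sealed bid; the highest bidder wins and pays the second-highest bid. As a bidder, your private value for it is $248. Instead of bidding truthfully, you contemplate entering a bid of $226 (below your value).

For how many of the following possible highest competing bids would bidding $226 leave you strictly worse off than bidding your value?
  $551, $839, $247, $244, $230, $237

The deviation hurts exactly when the highest competing bid lies strictly between $226 and $248 — underbidding then forfeits a profitable win.
$551: above both → same outcome either way.
$839: above both → same outcome either way.
$247: inside the interval → strictly worse (loss $1).
$244: inside the interval → strictly worse (loss $4).
$230: inside the interval → strictly worse (loss $18).
$237: inside the interval → strictly worse (loss $11).
Count: 4.

4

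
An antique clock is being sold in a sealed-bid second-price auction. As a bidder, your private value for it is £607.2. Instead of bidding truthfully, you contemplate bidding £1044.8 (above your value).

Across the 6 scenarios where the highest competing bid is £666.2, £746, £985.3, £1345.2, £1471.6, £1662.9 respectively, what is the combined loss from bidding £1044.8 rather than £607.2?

The deviation costs you only when the competing bid falls strictly between £607.2 and £1044.8; elsewhere both bids give the same outcome.
£666.2: truthful payoff £0, deviation payoff −£59 → loss £59.
£746: truthful payoff £0, deviation payoff −£138.8 → loss £138.8.
£985.3: truthful payoff £0, deviation payoff −£378.1 → loss £378.1.
£1345.2: outcomes coincide → loss £0.
£1471.6: outcomes coincide → loss £0.
£1662.9: outcomes coincide → loss £0.
Total loss = £59 + £138.8 + £378.1 = £575.9.

£575.9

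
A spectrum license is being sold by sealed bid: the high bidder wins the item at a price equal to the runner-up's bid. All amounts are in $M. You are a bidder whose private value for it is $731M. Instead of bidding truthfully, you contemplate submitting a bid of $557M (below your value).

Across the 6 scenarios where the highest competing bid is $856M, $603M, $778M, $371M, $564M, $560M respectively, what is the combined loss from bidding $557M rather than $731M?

$466M

The deviation costs you only when the competing bid falls strictly between $557M and $731M; elsewhere both bids give the same outcome.
$856M: outcomes coincide → loss $0M.
$603M: truthful payoff $128M, deviation payoff $0M → loss $128M.
$778M: outcomes coincide → loss $0M.
$371M: outcomes coincide → loss $0M.
$564M: truthful payoff $167M, deviation payoff $0M → loss $167M.
$560M: truthful payoff $171M, deviation payoff $0M → loss $171M.
Total loss = $128M + $167M + $171M = $466M.
Because the price is fixed by the runner-up's bid, deviating from your value can only change a good outcome into a bad one — never the reverse.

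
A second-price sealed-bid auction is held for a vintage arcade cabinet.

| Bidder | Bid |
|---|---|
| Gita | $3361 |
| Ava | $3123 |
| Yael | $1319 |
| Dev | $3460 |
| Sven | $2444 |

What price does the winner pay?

$3361

Highest bid: Dev at $3460, so Dev wins.
Second-highest bid: Gita at $3361 — that is the price the winner pays.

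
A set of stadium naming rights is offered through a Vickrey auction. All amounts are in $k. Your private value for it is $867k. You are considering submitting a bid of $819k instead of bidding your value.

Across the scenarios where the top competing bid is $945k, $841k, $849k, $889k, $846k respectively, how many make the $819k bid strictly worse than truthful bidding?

3

The deviation hurts exactly when the highest competing bid lies strictly between $819k and $867k — underbidding then forfeits a profitable win.
$945k: above both → same outcome either way.
$841k: inside the interval → strictly worse (loss $26k).
$849k: inside the interval → strictly worse (loss $18k).
$889k: above both → same outcome either way.
$846k: inside the interval → strictly worse (loss $21k).
Count: 3.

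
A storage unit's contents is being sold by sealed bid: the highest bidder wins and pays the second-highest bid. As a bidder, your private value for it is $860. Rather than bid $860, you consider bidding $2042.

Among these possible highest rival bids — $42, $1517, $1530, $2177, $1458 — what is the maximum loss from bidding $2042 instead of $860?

$670

$42: same outcome either way → loss $0.
$1517: truthful gives $0, deviation gives −$657 → loss $657.
$1530: truthful gives $0, deviation gives −$670 → loss $670.
$2177: same outcome either way → loss $0.
$1458: truthful gives $0, deviation gives −$598 → loss $598.
Maximum loss: $670.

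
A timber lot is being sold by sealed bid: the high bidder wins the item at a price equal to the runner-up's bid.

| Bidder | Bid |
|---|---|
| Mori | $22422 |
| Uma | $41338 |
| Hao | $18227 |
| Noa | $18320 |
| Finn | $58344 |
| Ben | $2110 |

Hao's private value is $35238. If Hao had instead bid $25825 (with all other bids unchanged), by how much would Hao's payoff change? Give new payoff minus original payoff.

$0

The highest bid among the other bidders is $58344; Hao's bid doesn't change that.
Original bid $18227: Hao is not highest (top rival bid is $58344); payoff $0.
Alternative bid $25825: Hao is not highest (top rival bid is $58344); payoff $0.
Change in payoff = $0 − ($0) = $0.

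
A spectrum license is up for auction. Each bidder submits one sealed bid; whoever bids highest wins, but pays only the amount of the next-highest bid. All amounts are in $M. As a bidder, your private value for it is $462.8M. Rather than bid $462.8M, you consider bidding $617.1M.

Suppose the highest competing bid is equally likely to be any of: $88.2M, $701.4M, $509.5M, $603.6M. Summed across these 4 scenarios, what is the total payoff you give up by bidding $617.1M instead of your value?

$187.5M

The deviation costs you only when the competing bid falls strictly between $462.8M and $617.1M; elsewhere both bids give the same outcome.
$88.2M: outcomes coincide → loss $0M.
$701.4M: outcomes coincide → loss $0M.
$509.5M: truthful payoff $0M, deviation payoff −$46.7M → loss $46.7M.
$603.6M: truthful payoff $0M, deviation payoff −$140.8M → loss $140.8M.
Total loss = $46.7M + $140.8M = $187.5M.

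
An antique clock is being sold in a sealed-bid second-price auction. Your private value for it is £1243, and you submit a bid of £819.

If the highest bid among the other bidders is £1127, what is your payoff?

£0

Your bid £819 is below the highest competing bid £1127, so you lose.
A losing bidder pays nothing and receives nothing: payoff = £0.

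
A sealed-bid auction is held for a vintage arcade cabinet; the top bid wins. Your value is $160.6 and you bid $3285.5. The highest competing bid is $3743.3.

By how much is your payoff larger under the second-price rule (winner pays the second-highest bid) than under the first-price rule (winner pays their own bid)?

$0

Your bid $3285.5 is below $3743.3, so you lose under either rule.
Payoff is $0 in both cases; difference = $0.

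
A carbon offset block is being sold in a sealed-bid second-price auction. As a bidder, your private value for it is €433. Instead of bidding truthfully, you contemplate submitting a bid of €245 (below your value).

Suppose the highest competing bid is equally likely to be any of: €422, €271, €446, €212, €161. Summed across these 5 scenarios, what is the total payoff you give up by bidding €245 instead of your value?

The deviation costs you only when the competing bid falls strictly between €245 and €433; elsewhere both bids give the same outcome.
€422: truthful payoff €11, deviation payoff €0 → loss €11.
€271: truthful payoff €162, deviation payoff €0 → loss €162.
€446: outcomes coincide → loss €0.
€212: outcomes coincide → loss €0.
€161: outcomes coincide → loss €0.
Total loss = €11 + €162 = €173.

€173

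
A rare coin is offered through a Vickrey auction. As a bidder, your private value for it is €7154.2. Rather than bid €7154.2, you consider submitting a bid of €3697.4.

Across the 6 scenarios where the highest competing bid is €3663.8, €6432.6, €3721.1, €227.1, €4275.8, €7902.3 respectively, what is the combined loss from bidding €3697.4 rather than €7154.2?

€7033.1

The deviation costs you only when the competing bid falls strictly between €3697.4 and €7154.2; elsewhere both bids give the same outcome.
€3663.8: outcomes coincide → loss €0.
€6432.6: truthful payoff €721.6, deviation payoff €0 → loss €721.6.
€3721.1: truthful payoff €3433.1, deviation payoff €0 → loss €3433.1.
€227.1: outcomes coincide → loss €0.
€4275.8: truthful payoff €2878.4, deviation payoff €0 → loss €2878.4.
€7902.3: outcomes coincide → loss €0.
Total loss = €721.6 + €3433.1 + €2878.4 = €7033.1.
Truthful bidding weakly dominates here: raising your bid can only win items priced above your value, and lowering it can only forfeit items priced below.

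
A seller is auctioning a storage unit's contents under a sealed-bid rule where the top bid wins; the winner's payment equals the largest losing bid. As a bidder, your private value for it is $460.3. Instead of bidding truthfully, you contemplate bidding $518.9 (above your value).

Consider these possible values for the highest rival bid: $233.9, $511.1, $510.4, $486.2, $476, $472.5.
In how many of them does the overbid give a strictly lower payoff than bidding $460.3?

The deviation hurts exactly when the highest competing bid lies strictly between $460.3 and $518.9 — overbidding then wins at a price above your value.
$233.9: below both → same outcome either way.
$511.1: inside the interval → strictly worse (loss $50.8).
$510.4: inside the interval → strictly worse (loss $50.1).
$486.2: inside the interval → strictly worse (loss $25.9).
$476: inside the interval → strictly worse (loss $15.7).
$472.5: inside the interval → strictly worse (loss $12.2).
Count: 5.

5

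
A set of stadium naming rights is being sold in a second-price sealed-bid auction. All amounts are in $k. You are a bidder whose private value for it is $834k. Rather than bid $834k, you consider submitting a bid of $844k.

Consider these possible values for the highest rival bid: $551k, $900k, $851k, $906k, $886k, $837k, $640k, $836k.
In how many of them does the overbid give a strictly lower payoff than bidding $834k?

2

The deviation hurts exactly when the highest competing bid lies strictly between $834k and $844k — overbidding then wins at a price above your value.
$551k: below both → same outcome either way.
$900k: above both → same outcome either way.
$851k: above both → same outcome either way.
$906k: above both → same outcome either way.
$886k: above both → same outcome either way.
$837k: inside the interval → strictly worse (loss $3k).
$640k: below both → same outcome either way.
$836k: inside the interval → strictly worse (loss $2k).
Count: 2.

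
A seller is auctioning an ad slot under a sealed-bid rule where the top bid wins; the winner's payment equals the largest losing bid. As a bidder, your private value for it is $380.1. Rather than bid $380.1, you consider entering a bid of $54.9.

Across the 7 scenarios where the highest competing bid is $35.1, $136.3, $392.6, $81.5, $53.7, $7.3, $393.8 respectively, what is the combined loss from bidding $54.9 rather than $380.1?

$542.4

The deviation costs you only when the competing bid falls strictly between $54.9 and $380.1; elsewhere both bids give the same outcome.
$35.1: outcomes coincide → loss $0.
$136.3: truthful payoff $243.8, deviation payoff $0 → loss $243.8.
$392.6: outcomes coincide → loss $0.
$81.5: truthful payoff $298.6, deviation payoff $0 → loss $298.6.
$53.7: outcomes coincide → loss $0.
$7.3: outcomes coincide → loss $0.
$393.8: outcomes coincide → loss $0.
Total loss = $243.8 + $298.6 = $542.4.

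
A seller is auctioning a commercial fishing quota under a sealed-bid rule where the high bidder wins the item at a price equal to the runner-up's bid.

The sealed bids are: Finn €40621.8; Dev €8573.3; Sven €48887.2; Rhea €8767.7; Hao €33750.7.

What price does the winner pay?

Highest bid: Sven at €48887.2, so Sven wins.
Second-highest bid: Finn at €40621.8 — that is the price the winner pays.

€40621.8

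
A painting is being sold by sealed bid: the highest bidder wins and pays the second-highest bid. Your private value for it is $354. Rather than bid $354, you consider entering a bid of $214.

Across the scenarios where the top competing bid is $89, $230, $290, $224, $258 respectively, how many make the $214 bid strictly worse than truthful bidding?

4

The deviation hurts exactly when the highest competing bid lies strictly between $214 and $354 — underbidding then forfeits a profitable win.
$89: below both → same outcome either way.
$230: inside the interval → strictly worse (loss $124).
$290: inside the interval → strictly worse (loss $64).
$224: inside the interval → strictly worse (loss $130).
$258: inside the interval → strictly worse (loss $96).
Count: 4.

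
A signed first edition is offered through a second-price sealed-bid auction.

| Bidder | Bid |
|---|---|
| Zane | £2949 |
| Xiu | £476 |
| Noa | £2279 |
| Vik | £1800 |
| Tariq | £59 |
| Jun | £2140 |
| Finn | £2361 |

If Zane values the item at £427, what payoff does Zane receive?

Highest bid: Zane at £2949, so Zane wins.
Second-highest bid: Finn at £2361 — that is the price the winner pays.
Zane's payoff = value − price = £427 − £2361 = −£1934.

−£1934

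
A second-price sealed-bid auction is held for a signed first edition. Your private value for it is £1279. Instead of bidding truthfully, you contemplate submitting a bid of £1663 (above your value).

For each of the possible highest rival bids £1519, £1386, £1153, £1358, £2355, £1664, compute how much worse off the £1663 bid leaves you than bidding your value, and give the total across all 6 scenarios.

The deviation costs you only when the competing bid falls strictly between £1279 and £1663; elsewhere both bids give the same outcome.
£1519: truthful payoff £0, deviation payoff −£240 → loss £240.
£1386: truthful payoff £0, deviation payoff −£107 → loss £107.
£1153: outcomes coincide → loss £0.
£1358: truthful payoff £0, deviation payoff −£79 → loss £79.
£2355: outcomes coincide → loss £0.
£1664: outcomes coincide → loss £0.
Total loss = £240 + £107 + £79 = £426.
Because the price is fixed by the runner-up's bid, deviating from your value can only change a good outcome into a bad one — never the reverse.

£426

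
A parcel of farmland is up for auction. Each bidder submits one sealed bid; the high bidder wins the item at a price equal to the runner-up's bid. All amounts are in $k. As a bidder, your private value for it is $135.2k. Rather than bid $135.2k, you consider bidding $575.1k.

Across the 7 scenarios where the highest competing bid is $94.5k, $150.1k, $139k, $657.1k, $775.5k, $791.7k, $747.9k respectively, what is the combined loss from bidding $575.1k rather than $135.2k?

The deviation costs you only when the competing bid falls strictly between $135.2k and $575.1k; elsewhere both bids give the same outcome.
$94.5k: outcomes coincide → loss $0k.
$150.1k: truthful payoff $0k, deviation payoff −$14.9k → loss $14.9k.
$139k: truthful payoff $0k, deviation payoff −$3.8k → loss $3.8k.
$657.1k: outcomes coincide → loss $0k.
$775.5k: outcomes coincide → loss $0k.
$791.7k: outcomes coincide → loss $0k.
$747.9k: outcomes coincide → loss $0k.
Total loss = $14.9k + $3.8k = $18.7k.

$18.7k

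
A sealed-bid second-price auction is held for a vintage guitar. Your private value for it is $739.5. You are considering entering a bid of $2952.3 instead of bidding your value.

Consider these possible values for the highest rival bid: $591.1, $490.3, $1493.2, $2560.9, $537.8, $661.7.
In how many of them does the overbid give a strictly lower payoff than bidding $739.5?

The deviation hurts exactly when the highest competing bid lies strictly between $739.5 and $2952.3 — overbidding then wins at a price above your value.
$591.1: below both → same outcome either way.
$490.3: below both → same outcome either way.
$1493.2: inside the interval → strictly worse (loss $753.7).
$2560.9: inside the interval → strictly worse (loss $1821.4).
$537.8: below both → same outcome either way.
$661.7: below both → same outcome either way.
Count: 2.

2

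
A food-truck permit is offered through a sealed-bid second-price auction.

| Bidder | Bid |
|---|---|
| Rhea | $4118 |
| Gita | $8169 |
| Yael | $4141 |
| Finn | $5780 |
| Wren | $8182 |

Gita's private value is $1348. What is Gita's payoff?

$0

Highest bid: Wren at $8182, so Wren wins.
Second-highest bid: Gita at $8169 — that is the price the winner pays.
Gita did not win, so Gita pays nothing and receives nothing: payoff $0.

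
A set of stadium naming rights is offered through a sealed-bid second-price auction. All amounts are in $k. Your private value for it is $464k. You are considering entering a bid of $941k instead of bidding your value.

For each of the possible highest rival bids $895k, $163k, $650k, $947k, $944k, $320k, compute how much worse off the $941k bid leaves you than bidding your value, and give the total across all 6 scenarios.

$617k

The deviation costs you only when the competing bid falls strictly between $464k and $941k; elsewhere both bids give the same outcome.
$895k: truthful payoff $0k, deviation payoff −$431k → loss $431k.
$163k: outcomes coincide → loss $0k.
$650k: truthful payoff $0k, deviation payoff −$186k → loss $186k.
$947k: outcomes coincide → loss $0k.
$944k: outcomes coincide → loss $0k.
$320k: outcomes coincide → loss $0k.
Total loss = $431k + $186k = $617k.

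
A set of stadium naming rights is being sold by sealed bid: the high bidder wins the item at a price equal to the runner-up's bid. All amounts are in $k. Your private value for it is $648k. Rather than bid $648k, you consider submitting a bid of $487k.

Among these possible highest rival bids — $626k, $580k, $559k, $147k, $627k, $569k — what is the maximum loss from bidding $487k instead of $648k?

$626k: truthful gives $22k, deviation gives $0k → loss $22k.
$580k: truthful gives $68k, deviation gives $0k → loss $68k.
$559k: truthful gives $89k, deviation gives $0k → loss $89k.
$147k: same outcome either way → loss $0k.
$627k: truthful gives $21k, deviation gives $0k → loss $21k.
$569k: truthful gives $79k, deviation gives $0k → loss $79k.
Maximum loss: $89k.

$89k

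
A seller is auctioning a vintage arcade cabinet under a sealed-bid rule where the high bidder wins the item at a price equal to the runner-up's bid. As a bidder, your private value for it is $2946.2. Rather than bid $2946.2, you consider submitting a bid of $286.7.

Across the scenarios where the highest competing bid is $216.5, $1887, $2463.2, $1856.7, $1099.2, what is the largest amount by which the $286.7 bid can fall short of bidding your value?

$216.5: same outcome either way → loss $0.
$1887: truthful gives $1059.2, deviation gives $0 → loss $1059.2.
$2463.2: truthful gives $483, deviation gives $0 → loss $483.
$1856.7: truthful gives $1089.5, deviation gives $0 → loss $1089.5.
$1099.2: truthful gives $1847, deviation gives $0 → loss $1847.
Maximum loss: $1847.

$1847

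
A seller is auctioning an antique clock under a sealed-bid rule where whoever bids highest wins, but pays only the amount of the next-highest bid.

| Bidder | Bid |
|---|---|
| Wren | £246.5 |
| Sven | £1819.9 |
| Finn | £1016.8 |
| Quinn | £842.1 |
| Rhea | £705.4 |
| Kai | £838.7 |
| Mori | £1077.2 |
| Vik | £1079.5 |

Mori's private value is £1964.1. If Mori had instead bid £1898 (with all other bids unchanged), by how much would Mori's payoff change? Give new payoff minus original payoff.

The highest bid among the other bidders is £1819.9; Mori's bid doesn't change that.
Original bid £1077.2: Mori is not highest (top rival bid is £1819.9); payoff £0.
Alternative bid £1898: Mori is highest, pays the top rival bid £1819.9; payoff £1964.1 − £1819.9 = £144.2.
Change in payoff = £144.2 − (£0) = £144.2.

£144.2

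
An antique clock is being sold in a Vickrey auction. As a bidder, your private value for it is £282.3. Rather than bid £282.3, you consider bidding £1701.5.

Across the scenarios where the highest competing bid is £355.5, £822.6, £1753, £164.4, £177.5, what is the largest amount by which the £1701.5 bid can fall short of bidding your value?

£540.3

£355.5: truthful gives £0, deviation gives −£73.2 → loss £73.2.
£822.6: truthful gives £0, deviation gives −£540.3 → loss £540.3.
£1753: same outcome either way → loss £0.
£164.4: same outcome either way → loss £0.
£177.5: same outcome either way → loss £0.
Maximum loss: £540.3.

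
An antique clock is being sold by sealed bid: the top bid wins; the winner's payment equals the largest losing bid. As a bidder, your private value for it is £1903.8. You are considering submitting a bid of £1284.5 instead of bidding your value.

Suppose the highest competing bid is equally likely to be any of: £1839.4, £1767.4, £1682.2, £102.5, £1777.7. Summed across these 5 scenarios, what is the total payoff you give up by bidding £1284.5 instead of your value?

The deviation costs you only when the competing bid falls strictly between £1284.5 and £1903.8; elsewhere both bids give the same outcome.
£1839.4: truthful payoff £64.4, deviation payoff £0 → loss £64.4.
£1767.4: truthful payoff £136.4, deviation payoff £0 → loss £136.4.
£1682.2: truthful payoff £221.6, deviation payoff £0 → loss £221.6.
£102.5: outcomes coincide → loss £0.
£1777.7: truthful payoff £126.1, deviation payoff £0 → loss £126.1.
Total loss = £64.4 + £136.4 + £221.6 + £126.1 = £548.5.
Because the price is fixed by the runner-up's bid, deviating from your value can only change a good outcome into a bad one — never the reverse.

£548.5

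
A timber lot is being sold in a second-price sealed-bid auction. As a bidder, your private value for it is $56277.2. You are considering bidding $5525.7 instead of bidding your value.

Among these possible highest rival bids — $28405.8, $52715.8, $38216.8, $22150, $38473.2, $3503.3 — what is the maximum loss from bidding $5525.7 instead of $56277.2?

$28405.8: truthful gives $27871.4, deviation gives $0 → loss $27871.4.
$52715.8: truthful gives $3561.4, deviation gives $0 → loss $3561.4.
$38216.8: truthful gives $18060.4, deviation gives $0 → loss $18060.4.
$22150: truthful gives $34127.2, deviation gives $0 → loss $34127.2.
$38473.2: truthful gives $17804, deviation gives $0 → loss $17804.
$3503.3: same outcome either way → loss $0.
Maximum loss: $34127.2.

$34127.2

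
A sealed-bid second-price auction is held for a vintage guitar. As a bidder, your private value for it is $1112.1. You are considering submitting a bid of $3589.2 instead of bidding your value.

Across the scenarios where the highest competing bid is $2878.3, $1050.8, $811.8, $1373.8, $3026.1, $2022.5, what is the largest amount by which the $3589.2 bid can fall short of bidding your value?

$2878.3: truthful gives $0, deviation gives −$1766.2 → loss $1766.2.
$1050.8: same outcome either way → loss $0.
$811.8: same outcome either way → loss $0.
$1373.8: truthful gives $0, deviation gives −$261.7 → loss $261.7.
$3026.1: truthful gives $0, deviation gives −$1914 → loss $1914.
$2022.5: truthful gives $0, deviation gives −$910.4 → loss $910.4.
Maximum loss: $1914.

$1914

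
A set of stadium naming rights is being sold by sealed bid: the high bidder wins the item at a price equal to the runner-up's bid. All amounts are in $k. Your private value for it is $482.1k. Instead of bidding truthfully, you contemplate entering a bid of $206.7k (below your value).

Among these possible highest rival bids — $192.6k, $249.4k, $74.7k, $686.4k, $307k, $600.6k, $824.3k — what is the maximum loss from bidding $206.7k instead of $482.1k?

$192.6k: same outcome either way → loss $0k.
$249.4k: truthful gives $232.7k, deviation gives $0k → loss $232.7k.
$74.7k: same outcome either way → loss $0k.
$686.4k: same outcome either way → loss $0k.
$307k: truthful gives $175.1k, deviation gives $0k → loss $175.1k.
$600.6k: same outcome either way → loss $0k.
$824.3k: same outcome either way → loss $0k.
Maximum loss: $232.7k.

$232.7k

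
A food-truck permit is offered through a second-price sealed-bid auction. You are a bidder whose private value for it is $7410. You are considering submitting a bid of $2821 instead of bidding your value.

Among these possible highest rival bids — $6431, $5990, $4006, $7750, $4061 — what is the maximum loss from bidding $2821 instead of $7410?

$3404

$6431: truthful gives $979, deviation gives $0 → loss $979.
$5990: truthful gives $1420, deviation gives $0 → loss $1420.
$4006: truthful gives $3404, deviation gives $0 → loss $3404.
$7750: same outcome either way → loss $0.
$4061: truthful gives $3349, deviation gives $0 → loss $3349.
Maximum loss: $3404.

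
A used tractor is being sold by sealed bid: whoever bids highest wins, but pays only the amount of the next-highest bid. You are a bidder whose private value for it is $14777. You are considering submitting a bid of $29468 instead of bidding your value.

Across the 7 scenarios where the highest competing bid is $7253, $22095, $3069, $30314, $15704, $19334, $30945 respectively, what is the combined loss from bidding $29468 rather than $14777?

$12802

The deviation costs you only when the competing bid falls strictly between $14777 and $29468; elsewhere both bids give the same outcome.
$7253: outcomes coincide → loss $0.
$22095: truthful payoff $0, deviation payoff −$7318 → loss $7318.
$3069: outcomes coincide → loss $0.
$30314: outcomes coincide → loss $0.
$15704: truthful payoff $0, deviation payoff −$927 → loss $927.
$19334: truthful payoff $0, deviation payoff −$4557 → loss $4557.
$30945: outcomes coincide → loss $0.
Total loss = $7318 + $927 + $4557 = $12802.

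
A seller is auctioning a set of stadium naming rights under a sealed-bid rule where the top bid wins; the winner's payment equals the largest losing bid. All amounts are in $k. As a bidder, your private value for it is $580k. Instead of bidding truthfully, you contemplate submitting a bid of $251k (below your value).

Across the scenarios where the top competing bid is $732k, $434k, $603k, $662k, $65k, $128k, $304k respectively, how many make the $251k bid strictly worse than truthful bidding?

The deviation hurts exactly when the highest competing bid lies strictly between $251k and $580k — underbidding then forfeits a profitable win.
$732k: above both → same outcome either way.
$434k: inside the interval → strictly worse (loss $146k).
$603k: above both → same outcome either way.
$662k: above both → same outcome either way.
$65k: below both → same outcome either way.
$128k: below both → same outcome either way.
$304k: inside the interval → strictly worse (loss $276k).
Count: 2.

2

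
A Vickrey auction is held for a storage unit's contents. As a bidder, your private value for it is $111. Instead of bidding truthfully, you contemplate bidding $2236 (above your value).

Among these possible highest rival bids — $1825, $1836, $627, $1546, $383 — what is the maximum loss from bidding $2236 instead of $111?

$1825: truthful gives $0, deviation gives −$1714 → loss $1714.
$1836: truthful gives $0, deviation gives −$1725 → loss $1725.
$627: truthful gives $0, deviation gives −$516 → loss $516.
$1546: truthful gives $0, deviation gives −$1435 → loss $1435.
$383: truthful gives $0, deviation gives −$272 → loss $272.
Maximum loss: $1725.

$1725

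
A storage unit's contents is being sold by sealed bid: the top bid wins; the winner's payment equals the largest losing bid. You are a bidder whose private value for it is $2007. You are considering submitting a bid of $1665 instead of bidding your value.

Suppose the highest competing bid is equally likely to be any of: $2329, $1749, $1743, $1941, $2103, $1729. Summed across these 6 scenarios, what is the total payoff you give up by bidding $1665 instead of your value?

The deviation costs you only when the competing bid falls strictly between $1665 and $2007; elsewhere both bids give the same outcome.
$2329: outcomes coincide → loss $0.
$1749: truthful payoff $258, deviation payoff $0 → loss $258.
$1743: truthful payoff $264, deviation payoff $0 → loss $264.
$1941: truthful payoff $66, deviation payoff $0 → loss $66.
$2103: outcomes coincide → loss $0.
$1729: truthful payoff $278, deviation payoff $0 → loss $278.
Total loss = $258 + $264 + $66 + $278 = $866.
In a second-price auction your bid sets only whether you win, not what you pay, so bidding your true value is weakly dominant.

$866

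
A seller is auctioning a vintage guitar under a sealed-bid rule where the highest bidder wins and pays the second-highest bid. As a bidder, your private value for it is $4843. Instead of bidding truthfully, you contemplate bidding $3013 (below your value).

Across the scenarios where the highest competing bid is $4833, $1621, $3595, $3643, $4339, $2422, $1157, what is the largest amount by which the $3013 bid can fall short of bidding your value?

$4833: truthful gives $10, deviation gives $0 → loss $10.
$1621: same outcome either way → loss $0.
$3595: truthful gives $1248, deviation gives $0 → loss $1248.
$3643: truthful gives $1200, deviation gives $0 → loss $1200.
$4339: truthful gives $504, deviation gives $0 → loss $504.
$2422: same outcome either way → loss $0.
$1157: same outcome either way → loss $0.
Maximum loss: $1248.

$1248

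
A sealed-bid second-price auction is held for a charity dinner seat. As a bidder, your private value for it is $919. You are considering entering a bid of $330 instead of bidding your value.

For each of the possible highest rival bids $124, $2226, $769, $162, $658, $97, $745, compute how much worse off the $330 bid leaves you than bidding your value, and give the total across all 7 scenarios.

$585

The deviation costs you only when the competing bid falls strictly between $330 and $919; elsewhere both bids give the same outcome.
$124: outcomes coincide → loss $0.
$2226: outcomes coincide → loss $0.
$769: truthful payoff $150, deviation payoff $0 → loss $150.
$162: outcomes coincide → loss $0.
$658: truthful payoff $261, deviation payoff $0 → loss $261.
$97: outcomes coincide → loss $0.
$745: truthful payoff $174, deviation payoff $0 → loss $174.
Total loss = $150 + $261 + $174 = $585.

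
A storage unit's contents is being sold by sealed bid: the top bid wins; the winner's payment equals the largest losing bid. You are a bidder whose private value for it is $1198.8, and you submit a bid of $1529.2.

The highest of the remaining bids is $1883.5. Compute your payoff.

$0

Your bid $1529.2 is below the highest competing bid $1883.5, so you lose.
A losing bidder pays nothing and receives nothing: payoff = $0.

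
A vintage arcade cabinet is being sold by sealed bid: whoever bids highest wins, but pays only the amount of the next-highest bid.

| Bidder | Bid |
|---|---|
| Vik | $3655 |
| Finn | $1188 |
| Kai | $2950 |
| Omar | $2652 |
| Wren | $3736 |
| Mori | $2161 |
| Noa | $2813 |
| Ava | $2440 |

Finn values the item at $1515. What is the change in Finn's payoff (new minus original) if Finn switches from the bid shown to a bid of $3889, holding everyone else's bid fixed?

The highest bid among the other bidders is $3736; Finn's bid doesn't change that.
Original bid $1188: Finn is not highest (top rival bid is $3736); payoff $0.
Alternative bid $3889: Finn is highest, pays the top rival bid $3736; payoff $1515 − $3736 = −$2221.
Change in payoff = −$2221 − ($0) = −$2221.

−$2221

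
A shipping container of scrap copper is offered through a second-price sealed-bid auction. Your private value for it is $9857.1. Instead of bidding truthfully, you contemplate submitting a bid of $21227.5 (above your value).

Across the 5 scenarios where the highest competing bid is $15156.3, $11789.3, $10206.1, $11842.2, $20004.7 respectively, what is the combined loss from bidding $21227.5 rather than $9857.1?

$19713.1

The deviation costs you only when the competing bid falls strictly between $9857.1 and $21227.5; elsewhere both bids give the same outcome.
$15156.3: truthful payoff $0, deviation payoff −$5299.2 → loss $5299.2.
$11789.3: truthful payoff $0, deviation payoff −$1932.2 → loss $1932.2.
$10206.1: truthful payoff $0, deviation payoff −$349 → loss $349.
$11842.2: truthful payoff $0, deviation payoff −$1985.1 → loss $1985.1.
$20004.7: truthful payoff $0, deviation payoff −$10147.6 → loss $10147.6.
Total loss = $5299.2 + $1932.2 + $349 + $1985.1 + $10147.6 = $19713.1.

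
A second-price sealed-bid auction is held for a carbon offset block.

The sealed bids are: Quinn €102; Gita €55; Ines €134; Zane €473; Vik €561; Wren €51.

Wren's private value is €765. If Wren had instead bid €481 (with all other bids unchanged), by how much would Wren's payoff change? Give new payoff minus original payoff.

€0

The highest bid among the other bidders is €561; Wren's bid doesn't change that.
Original bid €51: Wren is not highest (top rival bid is €561); payoff €0.
Alternative bid €481: Wren is not highest (top rival bid is €561); payoff €0.
Change in payoff = €0 − (€0) = €0.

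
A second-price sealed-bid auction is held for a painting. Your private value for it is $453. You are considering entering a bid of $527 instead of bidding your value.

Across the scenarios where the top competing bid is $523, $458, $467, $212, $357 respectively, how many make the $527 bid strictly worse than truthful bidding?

The deviation hurts exactly when the highest competing bid lies strictly between $453 and $527 — overbidding then wins at a price above your value.
$523: inside the interval → strictly worse (loss $70).
$458: inside the interval → strictly worse (loss $5).
$467: inside the interval → strictly worse (loss $14).
$212: below both → same outcome either way.
$357: below both → same outcome either way.
Count: 3.

3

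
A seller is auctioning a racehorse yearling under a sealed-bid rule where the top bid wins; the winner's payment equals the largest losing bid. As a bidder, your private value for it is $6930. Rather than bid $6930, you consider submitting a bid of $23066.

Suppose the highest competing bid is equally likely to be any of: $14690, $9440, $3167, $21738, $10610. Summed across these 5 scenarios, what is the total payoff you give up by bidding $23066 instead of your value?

$28758

The deviation costs you only when the competing bid falls strictly between $6930 and $23066; elsewhere both bids give the same outcome.
$14690: truthful payoff $0, deviation payoff −$7760 → loss $7760.
$9440: truthful payoff $0, deviation payoff −$2510 → loss $2510.
$3167: outcomes coincide → loss $0.
$21738: truthful payoff $0, deviation payoff −$14808 → loss $14808.
$10610: truthful payoff $0, deviation payoff −$3680 → loss $3680.
Total loss = $7760 + $2510 + $14808 + $3680 = $28758.
Truthful bidding weakly dominates here: raising your bid can only win items priced above your value, and lowering it can only forfeit items priced below.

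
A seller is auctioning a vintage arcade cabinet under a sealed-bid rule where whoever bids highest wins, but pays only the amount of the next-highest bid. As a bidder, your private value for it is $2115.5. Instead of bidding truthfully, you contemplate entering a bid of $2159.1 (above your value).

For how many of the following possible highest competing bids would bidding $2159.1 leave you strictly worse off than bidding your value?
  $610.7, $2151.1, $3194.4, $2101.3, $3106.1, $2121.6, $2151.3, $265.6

The deviation hurts exactly when the highest competing bid lies strictly between $2115.5 and $2159.1 — overbidding then wins at a price above your value.
$610.7: below both → same outcome either way.
$2151.1: inside the interval → strictly worse (loss $35.6).
$3194.4: above both → same outcome either way.
$2101.3: below both → same outcome either way.
$3106.1: above both → same outcome either way.
$2121.6: inside the interval → strictly worse (loss $6.1).
$2151.3: inside the interval → strictly worse (loss $35.8).
$265.6: below both → same outcome either way.
Count: 3.

3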